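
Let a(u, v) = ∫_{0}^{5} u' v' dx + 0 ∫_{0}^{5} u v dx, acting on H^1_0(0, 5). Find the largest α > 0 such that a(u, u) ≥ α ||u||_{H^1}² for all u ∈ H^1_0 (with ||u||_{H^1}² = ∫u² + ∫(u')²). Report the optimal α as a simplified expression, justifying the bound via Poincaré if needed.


α = π^2/(π^2 + 25)

Coercivity of a(·,·) on H^1_0(0, 5) means a(u, u) ≥ α ||u||_{H^1}² for every u ∈ H^1_0.
The interval has length L = 5, and Poincaré/coercivity depend only on L. Here a(u, u) = ∫(u')² + (0)·∫u².
Here c = 0, so a(u,u) = ∫(u')² alone. The condition a(u,u) ≥ α||u||_{H^1}² reads (1−α)∫(u')² ≥ (α−c)∫u². Any admissible α is ≤ 1 (rapidly oscillating u have ∫u²/∫(u')² → 0), and α = 1 would force 0 ≥ (1−c)∫u², impossible since c < 1; so 1−α > 0. By the sharp Poincaré inequality on H^1_0 of an interval of length L, ∫(u')² ≥ (π/L)²∫u² with equality for the first sine mode sin(π(x−x₀)/L) (x₀ the left endpoint), so the inequality holds for all u iff (1−α)(π/L)² ≥ α − c, i.e. α ≤ ((π/L)² + c)/((π/L)² + 1) = (1 + c(L/π)²)/(1 + (L/π)²). (Direct route, valid since c ≤ 0: Poincaré gives c∫u² ≥ c(L/π)²∫(u')², so a(u,u) ≥ (1 + c(L/π)²)∫(u')², while ||u||_{H^1}² ≤ (1 + (L/π)²)∫(u')²; dividing yields the same α.) With (π/L)² = π^2/25 and c = 0, the largest admissible constant is α = ((π/L)² + c)/((π/L)² + 1).
Simplifying, α = π^2/(π^2 + 25).


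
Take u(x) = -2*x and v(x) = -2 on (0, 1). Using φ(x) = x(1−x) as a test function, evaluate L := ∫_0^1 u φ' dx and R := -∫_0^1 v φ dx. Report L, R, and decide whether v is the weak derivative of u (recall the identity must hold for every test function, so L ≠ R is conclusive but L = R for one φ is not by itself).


LHS = 1/3, RHS = 1/3. Yes, v = u' weakly.

u(x) = -2*x, classical derivative u'(x) = -2.
φ(x) = x(1−x), so φ'(x) = 1 - 2*x.
Note φ(0) = φ(1) = 0, so the boundary term u·φ vanishes.
LHS = ∫_0^1 u(x) φ'(x) dx = ∫_0^1 (4*x^2 - 2*x) dx. Term by term:
  ∫_0^1 4*x^2 dx = 4/3;  ∫_0^1 -2*x dx = -1.
Sum: 4/3 − 1 = 1/3.
So LHS = 1/3.
∫_0^1 v(x) φ(x) dx = ∫_0^1 (2*x^2 - 2*x) dx. Term by term:
  ∫_0^1 2*x^2 dx = 2/3;  ∫_0^1 -2*x dx = -1.
Sum: 2/3 − 1 = -1/3.
So RHS = -∫_0^1 v(x) φ(x) dx = 1/3.
LHS = RHS, so the identity holds for this test φ.
Moreover u is smooth here and v(x) = u'(x) = -2 pointwise, so the identity holds for every test function. Hence v is the weak derivative of u.


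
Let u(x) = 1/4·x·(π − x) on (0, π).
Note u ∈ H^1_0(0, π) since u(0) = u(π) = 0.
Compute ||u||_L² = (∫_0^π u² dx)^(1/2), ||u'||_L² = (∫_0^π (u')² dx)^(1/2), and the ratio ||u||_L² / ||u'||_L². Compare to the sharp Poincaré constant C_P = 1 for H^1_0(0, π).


||u||_L² / ||u'||_L² = sqrt(10)*π/10 < C_P = 1.

u(x) = 1/4·x·(π − x), so u'(x) = -x/2 + π/4.
u(x) = 1/4·x·(π − x) vanishes at x = 0 and x = π, so u ∈ H^1_0(0, π). Differentiate via the product rule and integrate the resulting polynomials term by term.
  ∫_0^π u² dx = ∫_0^π (x^4/16 - π*x^3/8 + π^2*x^2/16) dx. Term by term:
    ∫_0^π x^4/16 dx = π^5/80;  ∫_0^π -π*x^3/8 dx = -π^5/32;  ∫_0^π π^2*x^2/16 dx = π^5/48.
  Sum: π^5/80 − π^5/32 + π^5/48 = π^5/480.
  ∫_0^π (u')² dx = ∫_0^π (x^2/4 - π*x/4 + π^2/16) dx. Term by term:
    ∫_0^π x^2/4 dx = π^3/12;  ∫_0^π -π*x/4 dx = -π^3/8;  ∫_0^π π^2/16 dx = π^3/16.
  Sum: π^3/12 − π^3/8 + π^3/16 = π^3/48.
∫_0^π u² dx = π^5/480, so ||u||_L² = sqrt(30)*π^(5/2)/120.
∫_0^π (u')² dx = π^3/48, so ||u'||_L² = sqrt(3)*π^(3/2)/12.
Ratio ||u||_L² / ||u'||_L² = sqrt(10)*π/10.
Sharp Poincaré constant on H^1_0(0, π) is C_P = L/π = 1, achieved by sin(x).
A polynomial bump cannot attain the sharp Poincaré constant (only the first sine eigenfunction does), so the ratio is strictly less than C_P, consistent with ||u||_L² ≤ C_P ||u'||_L².


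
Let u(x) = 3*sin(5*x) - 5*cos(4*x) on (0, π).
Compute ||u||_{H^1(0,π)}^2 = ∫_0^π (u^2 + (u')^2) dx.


||u||_{H^1(0,π)}^2 = -1700/3 + 659*π/2

u'(x) = 20*sin(4*x) + 15*cos(5*x).
Expand u² and (u')² and integrate term by term on (0, π), using: for integers n ≥ 1, ∫_0^π sin²(nx) dx = ∫_0^π cos²(nx) dx = π/2; for n ≠ n', ∫_0^π sin(nx)sin(n'x) dx = ∫_0^π cos(nx)cos(n'x) dx = 0; and by product-to-sum, ∫_0^π sin(nx)cos(n'x) dx = ½∫_0^π [sin((n+n')x) + sin((n−n')x)] dx, which is 0 when n+n' is even and 2n/(n²−n'²) when n+n' is odd (it need not vanish on (0, π)).
  u² squared terms: (-5)²·∫cos(4x)² dx = 25·π/2 = 25*π/2;  (3)²·∫sin(5x)² dx = 9·π/2 = 9*π/2.
  u² cross terms: 2·(-5)·(3)·∫cos(4x)·sin(5x) dx = -30·(10/9) = -100/3.
  So ∫_0^π u² dx = 25*π/2 + 9*π/2 − 100/3 = -100/3 + 17*π.
  (u')² squared terms: (15)²·∫cos(5x)² dx = 225·π/2 = 225*π/2;  (20)²·∫sin(4x)² dx = 400·π/2 = 200*π.
  (u')² cross terms: 2·(15)·(20)·∫cos(5x)·sin(4x) dx = 600·(-8/9) = -1600/3.
  So ∫_0^π (u')² dx = 225*π/2 + 200*π − 1600/3 = -1600/3 + 625*π/2.
||u||_{H^1}^2 = (-100/3 + 17*π) + (-1600/3 + 625*π/2) = -1700/3 + 659*π/2.


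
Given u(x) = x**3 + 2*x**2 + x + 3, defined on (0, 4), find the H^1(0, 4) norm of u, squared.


||u||_{H^1}^2 = 235576/21

The H^1 norm (squared) on an interval (0, L) is
  ||u||_{H^1}^2 = ∫_0^L u(x)^2 dx + ∫_0^L u'(x)^2 dx.
Compute u'(x) = 3*x**2 + 4*x + 1.
Then u(x)^2 = x**6 + 4*x**5 + 6*x**4 + 10*x**3 + 13*x**2 + 6*x + 9 and u'(x)^2 = 9*x**4 + 24*x**3 + 22*x**2 + 8*x + 1.
Integrate each monomial from 0 to 4 using ∫_0^4 c·x^n dx = c·4^(n+1)/(n+1):
  ∫_0^4 u(x)^2 dx = ∫_0^4 (x^6 + 4*x^5 + 6*x^4 + 10*x^3 + 13*x^2 + 6*x + 9) dx. Term by term:
    ∫_0^4 x^6 dx = 16384/7;  ∫_0^4 4*x^5 dx = 8192/3;  ∫_0^4 6*x^4 dx = 6144/5;
    ∫_0^4 10*x^3 dx = 640;  ∫_0^4 13*x^2 dx = 832/3;  ∫_0^4 6*x dx = 48;
    ∫_0^4 9 dx = 36.
  Sum: 16384/7 + 8192/3 + 6144/5 + 640 + 832/3 + 48 + 36 = 255548/35.
  ∫_0^4 u'(x)^2 dx = ∫_0^4 (9*x^4 + 24*x^3 + 22*x^2 + 8*x + 1) dx. Term by term:
    ∫_0^4 9*x^4 dx = 9216/5;  ∫_0^4 24*x^3 dx = 1536;  ∫_0^4 22*x^2 dx = 1408/3;
    ∫_0^4 8*x dx = 64;  ∫_0^4 1 dx = 4.
  Sum: 9216/5 + 1536 + 1408/3 + 64 + 4 = 58748/15.
Adding: ||u||_{H^1}^2 = 255548/35 + 58748/15 = 235576/21.


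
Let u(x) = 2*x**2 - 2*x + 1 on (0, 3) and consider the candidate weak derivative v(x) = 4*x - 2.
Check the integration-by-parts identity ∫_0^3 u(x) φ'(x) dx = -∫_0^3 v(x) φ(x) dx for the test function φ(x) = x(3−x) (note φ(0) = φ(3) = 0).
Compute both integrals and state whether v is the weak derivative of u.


LHS = -18, RHS = -18. Yes, v = u' weakly.

u(x) = 2*x**2 - 2*x + 1, classical derivative u'(x) = 4*x - 2.
φ(x) = x(3−x), so φ'(x) = 3 - 2*x.
Note φ(0) = φ(3) = 0, so the boundary term u·φ vanishes.
LHS = ∫_0^3 u(x) φ'(x) dx = ∫_0^3 (-4*x^3 + 10*x^2 - 8*x + 3) dx. Term by term:
  ∫_0^3 -4*x^3 dx = -81;  ∫_0^3 10*x^2 dx = 90;  ∫_0^3 -8*x dx = -36;
  ∫_0^3 3 dx = 9.
Sum: -81 + 90 − 36 + 9 = -18.
So LHS = -18.
∫_0^3 v(x) φ(x) dx = ∫_0^3 (-4*x^3 + 14*x^2 - 6*x) dx. Term by term:
  ∫_0^3 -4*x^3 dx = -81;  ∫_0^3 14*x^2 dx = 126;  ∫_0^3 -6*x dx = -27.
Sum: -81 + 126 − 27 = 18.
So RHS = -∫_0^3 v(x) φ(x) dx = -18.
LHS = RHS, so the identity holds for this test φ.
Moreover u is smooth here and v(x) = u'(x) = 4*x - 2 pointwise, so the identity holds for every test function. Hence v is the weak derivative of u.


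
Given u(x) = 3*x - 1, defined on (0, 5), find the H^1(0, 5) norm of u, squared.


||u||_{H^1}^2 = 350

The H^1 norm (squared) on an interval (0, L) is
  ||u||_{H^1}^2 = ∫_0^L u(x)^2 dx + ∫_0^L u'(x)^2 dx.
Compute u'(x) = 3.
Then u(x)^2 = 9*x**2 - 6*x + 1 and u'(x)^2 = 9.
Integrate each monomial from 0 to 5 using ∫_0^5 c·x^n dx = c·5^(n+1)/(n+1):
  ∫_0^5 u(x)^2 dx = ∫_0^5 (9*x^2 - 6*x + 1) dx. Term by term:
    ∫_0^5 9*x^2 dx = 375;  ∫_0^5 -6*x dx = -75;  ∫_0^5 1 dx = 5.
  Sum: 375 − 75 + 5 = 305.
  ∫_0^5 u'(x)^2 dx = ∫_0^5 (9) dx. Term by term:
    ∫_0^5 9 dx = 45.
Adding: ||u||_{H^1}^2 = 305 + 45 = 350.


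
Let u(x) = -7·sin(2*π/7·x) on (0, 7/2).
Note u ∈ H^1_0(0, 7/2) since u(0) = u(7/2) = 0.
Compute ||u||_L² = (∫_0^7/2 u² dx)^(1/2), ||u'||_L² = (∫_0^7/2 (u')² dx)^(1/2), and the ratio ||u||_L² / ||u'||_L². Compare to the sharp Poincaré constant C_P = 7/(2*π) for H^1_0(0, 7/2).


||u||_L² / ||u'||_L² = 7/(2*π) = C_P.

u(x) = -7·sin(2*π/7·x), so u'(x) = -2*π*cos(2*π*x/7).
Writing u(x) = A·sin(kπx/L) with A = -7 and k = 1, use ∫_0^L sin²(kπx/L) dx = L/2 and ∫_0^L cos²(kπx/L) dx = L/2.
u² = 49·sin²(2*π/7·x) and (u')² = 4*π^2·cos²(2*π/7·x), and each of sin², cos² integrates to L/2 = 7/4 over (0, 7/2).
∫_0^7/2 u² dx = 343/4, so ||u||_L² = 7*sqrt(7)/2.
∫_0^7/2 (u')² dx = 7*π^2, so ||u'||_L² = sqrt(7)*π.
Ratio ||u||_L² / ||u'||_L² = 7/(2*π).
Sharp Poincaré constant on H^1_0(0, 7/2) is C_P = L/π = 7/(2*π), achieved by sin(2*π/7·x).
This is the k = 1 eigenfunction (up to amplitude), so the ratio equals the sharp Poincaré constant exactly.


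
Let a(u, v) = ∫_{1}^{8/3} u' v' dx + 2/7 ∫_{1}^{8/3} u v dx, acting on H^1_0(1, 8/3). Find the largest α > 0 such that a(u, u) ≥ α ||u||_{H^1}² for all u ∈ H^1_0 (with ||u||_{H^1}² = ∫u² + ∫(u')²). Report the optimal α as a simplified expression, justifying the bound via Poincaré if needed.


α = (50 + 63*π^2)/(7*(25 + 9*π^2))

Coercivity of a(·,·) on H^1_0(1, 8/3) means a(u, u) ≥ α ||u||_{H^1}² for every u ∈ H^1_0.
The interval has length L = 5/3, and Poincaré/coercivity depend only on L. Here a(u, u) = ∫(u')² + (2/7)·∫u².
Here 0 < c = 2/7 < 1. The condition a(u,u) ≥ α||u||_{H^1}² reads (1−α)∫(u')² ≥ (α−c)∫u². Any admissible α is ≤ 1 (rapidly oscillating u have ∫u²/∫(u')² → 0), and α = 1 would force 0 ≥ (1−c)∫u², impossible since c < 1; so 1−α > 0. By the sharp Poincaré inequality on H^1_0 of an interval of length L, ∫(u')² ≥ (π/L)²∫u² with equality for the first sine mode sin(π(x−x₀)/L) (x₀ the left endpoint), so the inequality holds for all u iff (1−α)(π/L)² ≥ α − c, i.e. α ≤ ((π/L)² + c)/((π/L)² + 1) = (1 + c(L/π)²)/(1 + (L/π)²). With (π/L)² = 9*π^2/25 and c = 2/7, the largest admissible constant is α = ((π/L)² + c)/((π/L)² + 1).
Simplifying, α = (50 + 63*π^2)/(7*(25 + 9*π^2)).


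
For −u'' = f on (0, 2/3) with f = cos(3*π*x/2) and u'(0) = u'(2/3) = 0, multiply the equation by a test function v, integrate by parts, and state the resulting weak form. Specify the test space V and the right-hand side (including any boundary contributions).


V = H^1(0, 2/3) (no boundary constraint on v; u is determined up to an additive constant); weak form: ∫_0^2/3 u'v' dx = ∫_0^2/3 (cos(3*π*x/2)) v dx for all v ∈ V.

Multiply both sides by a test function v and integrate from 0 to 2/3:
  ∫_0^2/3 −u''(x) v(x) dx = ∫_0^2/3 f(x) v(x) dx.
Integrate the LHS by parts once:
  ∫_0^2/3 −u'' v dx = −[u'(x) v(x)]_0^2/3 + ∫_0^2/3 u'(x) v'(x) dx.
Thus ∫_0^2/3 u'(x) v'(x) dx = ∫_0^2/3 f(x) v(x) dx + [u'(x) v(x)]_0^2/3.
Choose V so that boundary terms are either known or forced to vanish.
u has homogeneous Neumann: u'(0) = u'(2/3) = 0. So [u' v]_0^2/3 = 0·v(2/3) − 0·v(0) = 0 for any v; take V = H^1(0, 2/3).
Weak formulation: find u (satisfying any essential BC) such that ∫_0^2/3 u'(x) v'(x) dx = ∫_0^2/3 f v dx for all v ∈ V (homogeneous Neumann, so boundary terms vanish).
Substituting f(x) = cos(3*π*x/2), the right-hand side is ∫_0^2/3 (cos(3*π*x/2)) v dx.
Compatibility check (pure Neumann): taking v ≡ 1 ∈ V gives 0 = ∫_0^2/3 f dx + (0) − (0), i.e. ∫_0^2/3 f dx must equal u'(0) − u'(2/3) = 0. Indeed ∫_0^2/3 (cos(3*π*x/2)) dx = 0, so the data are compatible. The solution is then unique only up to an additive constant (fix it e.g. by requiring ∫_0^2/3 u dx = 0).


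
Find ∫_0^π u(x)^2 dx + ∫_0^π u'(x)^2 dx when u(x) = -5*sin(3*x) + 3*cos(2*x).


||u||_{H^1(0,π)}^2 = -180 + 295*π/2

u'(x) = -6*sin(2*x) - 15*cos(3*x).
Expand u² and (u')² and integrate term by term on (0, π), using: for integers n ≥ 1, ∫_0^π sin²(nx) dx = ∫_0^π cos²(nx) dx = π/2; for n ≠ n', ∫_0^π sin(nx)sin(n'x) dx = ∫_0^π cos(nx)cos(n'x) dx = 0; and by product-to-sum, ∫_0^π sin(nx)cos(n'x) dx = ½∫_0^π [sin((n+n')x) + sin((n−n')x)] dx, which is 0 when n+n' is even and 2n/(n²−n'²) when n+n' is odd (it need not vanish on (0, π)).
  u² squared terms: (-5)²·∫sin(3x)² dx = 25·π/2 = 25*π/2;  (3)²·∫cos(2x)² dx = 9·π/2 = 9*π/2.
  u² cross terms: 2·(-5)·(3)·∫sin(3x)·cos(2x) dx = -30·(6/5) = -36.
  So ∫_0^π u² dx = 25*π/2 + 9*π/2 − 36 = -36 + 17*π.
  (u')² squared terms: (-15)²·∫cos(3x)² dx = 225·π/2 = 225*π/2;  (-6)²·∫sin(2x)² dx = 36·π/2 = 18*π.
  (u')² cross terms: 2·(-15)·(-6)·∫cos(3x)·sin(2x) dx = 180·(-4/5) = -144.
  So ∫_0^π (u')² dx = 225*π/2 + 18*π − 144 = -144 + 261*π/2.
||u||_{H^1}^2 = (-36 + 17*π) + (-144 + 261*π/2) = -180 + 295*π/2.


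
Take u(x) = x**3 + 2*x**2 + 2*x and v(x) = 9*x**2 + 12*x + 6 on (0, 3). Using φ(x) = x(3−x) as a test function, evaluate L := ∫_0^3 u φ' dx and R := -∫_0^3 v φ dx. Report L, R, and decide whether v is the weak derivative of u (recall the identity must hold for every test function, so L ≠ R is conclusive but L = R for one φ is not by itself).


LHS = -1449/20, RHS = -4347/20. No, v is not the weak derivative of u.

u(x) = x**3 + 2*x**2 + 2*x, classical derivative u'(x) = 3*x**2 + 4*x + 2.
φ(x) = x(3−x), so φ'(x) = 3 - 2*x.
Note φ(0) = φ(3) = 0, so the boundary term u·φ vanishes.
LHS = ∫_0^3 u(x) φ'(x) dx = ∫_0^3 (-2*x^4 - x^3 + 2*x^2 + 6*x) dx. Term by term:
  ∫_0^3 -2*x^4 dx = -486/5;  ∫_0^3 -x^3 dx = -81/4;  ∫_0^3 2*x^2 dx = 18;
  ∫_0^3 6*x dx = 27.
Sum: -486/5 − 81/4 + 18 + 27 = -1449/20.
So LHS = -1449/20.
∫_0^3 v(x) φ(x) dx = ∫_0^3 (-9*x^4 + 15*x^3 + 30*x^2 + 18*x) dx. Term by term:
  ∫_0^3 -9*x^4 dx = -2187/5;  ∫_0^3 15*x^3 dx = 1215/4;  ∫_0^3 30*x^2 dx = 270;
  ∫_0^3 18*x dx = 81.
Sum: -2187/5 + 1215/4 + 270 + 81 = 4347/20.
So RHS = -∫_0^3 v(x) φ(x) dx = -4347/20.
LHS − RHS = 1449/10 ≠ 0, so the identity fails.
(For a valid weak derivative the identity must hold for EVERY test function, in particular this one. The failure shows v is NOT the weak derivative of u.)
Correct weak derivative would be u'(x) = 3*x**2 + 4*x + 2.


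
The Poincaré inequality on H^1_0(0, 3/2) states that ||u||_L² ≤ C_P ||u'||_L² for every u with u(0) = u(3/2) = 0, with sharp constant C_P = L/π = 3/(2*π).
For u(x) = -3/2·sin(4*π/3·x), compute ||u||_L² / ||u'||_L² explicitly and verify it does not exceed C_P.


||u||_L² / ||u'||_L² = 3/(4*π) < C_P = 3/(2*π).

u(x) = -3/2·sin(4*π/3·x), so u'(x) = -2*π*cos(4*π*x/3).
Writing u(x) = A·sin(kπx/L) with A = -3/2 and k = 2, use ∫_0^L sin²(kπx/L) dx = L/2 and ∫_0^L cos²(kπx/L) dx = L/2.
u² = 9/4·sin²(4*π/3·x) and (u')² = 4*π^2·cos²(4*π/3·x), and each of sin², cos² integrates to L/2 = 3/4 over (0, 3/2).
∫_0^3/2 u² dx = 27/16, so ||u||_L² = 3*sqrt(3)/4.
∫_0^3/2 (u')² dx = 3*π^2, so ||u'||_L² = sqrt(3)*π.
Ratio ||u||_L² / ||u'||_L² = 3/(4*π).
Sharp Poincaré constant on H^1_0(0, 3/2) is C_P = L/π = 3/(2*π), achieved by sin(2*π/3·x).
This is the k = 2 harmonic; the ratio L/(kπ) is strictly less than C_P = L/π, consistent with the sharp inequality ||u||_L² ≤ C_P ||u'||_L².


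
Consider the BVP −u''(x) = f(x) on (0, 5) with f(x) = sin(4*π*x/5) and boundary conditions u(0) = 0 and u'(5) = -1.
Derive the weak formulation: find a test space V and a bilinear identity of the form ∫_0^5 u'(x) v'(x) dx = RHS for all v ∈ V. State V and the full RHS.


V = {v ∈ H^1(0, 5) : v(0) = 0} (test functions vanish at x = 0 where u is specified); weak form: ∫_0^5 u'v' dx = ∫_0^5 (sin(4*π*x/5)) v dx − v(5) for all v ∈ V.

Multiply both sides by a test function v and integrate from 0 to 5:
  ∫_0^5 −u''(x) v(x) dx = ∫_0^5 f(x) v(x) dx.
Integrate the LHS by parts once:
  ∫_0^5 −u'' v dx = −[u'(x) v(x)]_0^5 + ∫_0^5 u'(x) v'(x) dx.
Thus ∫_0^5 u'(x) v'(x) dx = ∫_0^5 f(x) v(x) dx + [u'(x) v(x)]_0^5.
Choose V so that boundary terms are either known or forced to vanish.
Mixed BC: u(0) = 0 (Dirichlet) and u'(5) = -1 (Neumann). Define V = {v ∈ H^1(0, 5) : v(0) = 0}. Then [u' v]_0^5 = u'(5)·v(5) − u'(0)·0 = − v(5).
Weak formulation: find u (satisfying any essential BC) such that ∫_0^5 u'(x) v'(x) dx = ∫_0^5 f v dx − v(5) for all v ∈ V (Dirichlet at 0 absorbed into V; Neumann datum at x = 5 contributes the boundary term).
Substituting f(x) = sin(4*π*x/5), the right-hand side is ∫_0^5 (sin(4*π*x/5)) v dx − v(5).


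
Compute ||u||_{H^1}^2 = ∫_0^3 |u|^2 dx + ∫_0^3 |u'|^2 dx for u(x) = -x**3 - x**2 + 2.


||u||_{H^1}^2 = 8508/7

The H^1 norm (squared) on an interval (0, L) is
  ||u||_{H^1}^2 = ∫_0^L u(x)^2 dx + ∫_0^L u'(x)^2 dx.
Compute u'(x) = -3*x**2 - 2*x.
Then u(x)^2 = x**6 + 2*x**5 + x**4 - 4*x**3 - 4*x**2 + 4 and u'(x)^2 = 9*x**4 + 12*x**3 + 4*x**2.
Integrate each monomial from 0 to 3 using ∫_0^3 c·x^n dx = c·3^(n+1)/(n+1):
  ∫_0^3 u(x)^2 dx = ∫_0^3 (x^6 + 2*x^5 + x^4 - 4*x^3 - 4*x^2 + 4) dx. Term by term:
    ∫_0^3 x^6 dx = 2187/7;  ∫_0^3 2*x^5 dx = 243;  ∫_0^3 x^4 dx = 243/5;
    ∫_0^3 -4*x^3 dx = -81;  ∫_0^3 -4*x^2 dx = -36;  ∫_0^3 4 dx = 12.
  Sum: 2187/7 + 243 + 243/5 − 81 − 36 + 12 = 17466/35.
  ∫_0^3 u'(x)^2 dx = ∫_0^3 (9*x^4 + 12*x^3 + 4*x^2) dx. Term by term:
    ∫_0^3 9*x^4 dx = 2187/5;  ∫_0^3 12*x^3 dx = 243;  ∫_0^3 4*x^2 dx = 36.
  Sum: 2187/5 + 243 + 36 = 3582/5.
Adding: ||u||_{H^1}^2 = 17466/35 + 3582/5 = 8508/7.


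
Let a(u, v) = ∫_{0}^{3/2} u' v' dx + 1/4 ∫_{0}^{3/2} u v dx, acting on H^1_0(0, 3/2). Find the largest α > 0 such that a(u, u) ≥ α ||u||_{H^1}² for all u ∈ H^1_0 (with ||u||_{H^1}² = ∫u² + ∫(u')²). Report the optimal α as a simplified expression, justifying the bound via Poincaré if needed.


α = (9 + 16*π^2)/(4*(9 + 4*π^2))

Coercivity of a(·,·) on H^1_0(0, 3/2) means a(u, u) ≥ α ||u||_{H^1}² for every u ∈ H^1_0.
The interval has length L = 3/2, and Poincaré/coercivity depend only on L. Here a(u, u) = ∫(u')² + (1/4)·∫u².
Here 0 < c = 1/4 < 1. The condition a(u,u) ≥ α||u||_{H^1}² reads (1−α)∫(u')² ≥ (α−c)∫u². Any admissible α is ≤ 1 (rapidly oscillating u have ∫u²/∫(u')² → 0), and α = 1 would force 0 ≥ (1−c)∫u², impossible since c < 1; so 1−α > 0. By the sharp Poincaré inequality on H^1_0 of an interval of length L, ∫(u')² ≥ (π/L)²∫u² with equality for the first sine mode sin(π(x−x₀)/L) (x₀ the left endpoint), so the inequality holds for all u iff (1−α)(π/L)² ≥ α − c, i.e. α ≤ ((π/L)² + c)/((π/L)² + 1) = (1 + c(L/π)²)/(1 + (L/π)²). With (π/L)² = 4*π^2/9 and c = 1/4, the largest admissible constant is α = ((π/L)² + c)/((π/L)² + 1).
Simplifying, α = (9 + 16*π^2)/(4*(9 + 4*π^2)).


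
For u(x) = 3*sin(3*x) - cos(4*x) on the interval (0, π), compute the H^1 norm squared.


||u||_{H^1(0,π)}^2 = 612/7 + 107*π/2

u'(x) = 4*sin(4*x) + 9*cos(3*x).
Expand u² and (u')² and integrate term by term on (0, π), using: for integers n ≥ 1, ∫_0^π sin²(nx) dx = ∫_0^π cos²(nx) dx = π/2; for n ≠ n', ∫_0^π sin(nx)sin(n'x) dx = ∫_0^π cos(nx)cos(n'x) dx = 0; and by product-to-sum, ∫_0^π sin(nx)cos(n'x) dx = ½∫_0^π [sin((n+n')x) + sin((n−n')x)] dx, which is 0 when n+n' is even and 2n/(n²−n'²) when n+n' is odd (it need not vanish on (0, π)).
  u² squared terms: (-1)²·∫cos(4x)² dx = 1·π/2 = π/2;  (3)²·∫sin(3x)² dx = 9·π/2 = 9*π/2.
  u² cross terms: 2·(-1)·(3)·∫cos(4x)·sin(3x) dx = -6·(-6/7) = 36/7.
  So ∫_0^π u² dx = π/2 + 9*π/2 + 36/7 = 36/7 + 5*π.
  (u')² squared terms: (4)²·∫sin(4x)² dx = 16·π/2 = 8*π;  (9)²·∫cos(3x)² dx = 81·π/2 = 81*π/2.
  (u')² cross terms: 2·(4)·(9)·∫sin(4x)·cos(3x) dx = 72·(8/7) = 576/7.
  So ∫_0^π (u')² dx = 8*π + 81*π/2 + 576/7 = 576/7 + 97*π/2.
||u||_{H^1}^2 = (36/7 + 5*π) + (576/7 + 97*π/2) = 612/7 + 107*π/2.


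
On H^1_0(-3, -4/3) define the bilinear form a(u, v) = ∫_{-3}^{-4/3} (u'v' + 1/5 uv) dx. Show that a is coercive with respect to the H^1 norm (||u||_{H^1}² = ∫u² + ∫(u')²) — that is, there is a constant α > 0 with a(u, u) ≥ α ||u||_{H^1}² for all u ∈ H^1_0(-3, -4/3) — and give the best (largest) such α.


α = (5 + 9*π^2)/(25 + 9*π^2)

Coercivity of a(·,·) on H^1_0(-3, -4/3) means a(u, u) ≥ α ||u||_{H^1}² for every u ∈ H^1_0.
The interval has length L = 5/3, and Poincaré/coercivity depend only on L. Here a(u, u) = ∫(u')² + (1/5)·∫u².
Here 0 < c = 1/5 < 1. The condition a(u,u) ≥ α||u||_{H^1}² reads (1−α)∫(u')² ≥ (α−c)∫u². Any admissible α is ≤ 1 (rapidly oscillating u have ∫u²/∫(u')² → 0), and α = 1 would force 0 ≥ (1−c)∫u², impossible since c < 1; so 1−α > 0. By the sharp Poincaré inequality on H^1_0 of an interval of length L, ∫(u')² ≥ (π/L)²∫u² with equality for the first sine mode sin(π(x−x₀)/L) (x₀ the left endpoint), so the inequality holds for all u iff (1−α)(π/L)² ≥ α − c, i.e. α ≤ ((π/L)² + c)/((π/L)² + 1) = (1 + c(L/π)²)/(1 + (L/π)²). With (π/L)² = 9*π^2/25 and c = 1/5, the largest admissible constant is α = ((π/L)² + c)/((π/L)² + 1).
Simplifying, α = (5 + 9*π^2)/(25 + 9*π^2).


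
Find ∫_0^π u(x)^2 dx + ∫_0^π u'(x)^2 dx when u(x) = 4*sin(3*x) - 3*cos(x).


||u||_{H^1(0,π)}^2 = 89*π

u'(x) = 3*sin(x) + 12*cos(3*x).
Expand u² and (u')² and integrate term by term on (0, π), using: for integers n ≥ 1, ∫_0^π sin²(nx) dx = ∫_0^π cos²(nx) dx = π/2; for n ≠ n', ∫_0^π sin(nx)sin(n'x) dx = ∫_0^π cos(nx)cos(n'x) dx = 0; and by product-to-sum, ∫_0^π sin(nx)cos(n'x) dx = ½∫_0^π [sin((n+n')x) + sin((n−n')x)] dx, which is 0 when n+n' is even and 2n/(n²−n'²) when n+n' is odd (it need not vanish on (0, π)).
  u² squared terms: (-3)²·∫cos(x)² dx = 9·π/2 = 9*π/2;  (4)²·∫sin(3x)² dx = 16·π/2 = 8*π.
  u² cross terms: 2·(-3)·(4)·∫cos(x)·sin(3x) dx = -24·(0) = 0.
  So ∫_0^π u² dx = 9*π/2 + 8*π + 0 = 25*π/2.
  (u')² squared terms: (3)²·∫sin(x)² dx = 9·π/2 = 9*π/2;  (12)²·∫cos(3x)² dx = 144·π/2 = 72*π.
  (u')² cross terms: 2·(3)·(12)·∫sin(x)·cos(3x) dx = 72·(0) = 0.
  So ∫_0^π (u')² dx = 9*π/2 + 72*π + 0 = 153*π/2.
||u||_{H^1}^2 = (25*π/2) + (153*π/2) = 89*π.


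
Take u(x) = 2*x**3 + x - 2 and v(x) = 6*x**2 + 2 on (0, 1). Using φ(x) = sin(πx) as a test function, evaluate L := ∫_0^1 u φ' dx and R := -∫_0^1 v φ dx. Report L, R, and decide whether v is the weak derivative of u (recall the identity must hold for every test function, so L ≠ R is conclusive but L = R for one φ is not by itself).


LHS = -8/π + 24/π^3, RHS = -10/π + 24/π^3. No, v is not the weak derivative of u.

u(x) = 2*x**3 + x - 2, classical derivative u'(x) = 6*x**2 + 1.
φ(x) = sin(πx), so φ'(x) = π*cos(π*x).
Note φ(0) = φ(1) = 0, so the boundary term u·φ vanishes.
LHS = ∫_0^1 u(x) φ'(x) dx = ∫_0^1 (2*π*x^3*cos(π*x) + π*x*cos(π*x) - 2*π*cos(π*x)) dx. Term by term:
  ∫_0^1 -2*π*cos(π*x) dx = 0;  ∫_0^1 π*x*cos(π*x) dx = -2/π;  ∫_0^1 2*π*x^3*cos(π*x) dx = -6/π + 24/π^3.
Sum: 0 − 2/π + -6/π + 24/π^3 = -8/π + 24/π^3.
So LHS = -8/π + 24/π^3.
∫_0^1 v(x) φ(x) dx = ∫_0^1 (6*x^2*sin(π*x) + 2*sin(π*x)) dx. Term by term:
  ∫_0^1 2*sin(π*x) dx = 4/π;  ∫_0^1 6*x^2*sin(π*x) dx = -24/π^3 + 6/π.
Sum: 4/π + -24/π^3 + 6/π = -24/π^3 + 10/π.
So RHS = -∫_0^1 v(x) φ(x) dx = -10/π + 24/π^3.
LHS − RHS = 2/π ≠ 0, so the identity fails.
(For a valid weak derivative the identity must hold for EVERY test function, in particular this one. The failure shows v is NOT the weak derivative of u.)
Correct weak derivative would be u'(x) = 6*x**2 + 1.


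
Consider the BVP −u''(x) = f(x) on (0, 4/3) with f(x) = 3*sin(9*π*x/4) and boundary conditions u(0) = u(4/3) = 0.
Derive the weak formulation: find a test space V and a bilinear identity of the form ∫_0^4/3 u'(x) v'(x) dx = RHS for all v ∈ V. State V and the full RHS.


V = H^1_0(0, 4/3) (so v(0) = v(4/3) = 0); weak form: ∫_0^4/3 u'v' dx = ∫_0^4/3 (3*sin(9*π*x/4)) v dx for all v ∈ V.

Multiply both sides by a test function v and integrate from 0 to 4/3:
  ∫_0^4/3 −u''(x) v(x) dx = ∫_0^4/3 f(x) v(x) dx.
Integrate the LHS by parts once:
  ∫_0^4/3 −u'' v dx = −[u'(x) v(x)]_0^4/3 + ∫_0^4/3 u'(x) v'(x) dx.
Thus ∫_0^4/3 u'(x) v'(x) dx = ∫_0^4/3 f(x) v(x) dx + [u'(x) v(x)]_0^4/3.
Choose V so that boundary terms are either known or forced to vanish.
u is Dirichlet: u(0) = u(4/3) = 0. Let V = H^1_0(0, 4/3); then v(0) = v(4/3) = 0, and [u' v]_0^4/3 = 0.
Weak formulation: find u (satisfying any essential BC) such that ∫_0^4/3 u'(x) v'(x) dx = ∫_0^4/3 f v dx for all v ∈ V.
Substituting f(x) = 3*sin(9*π*x/4), the right-hand side is ∫_0^4/3 (3*sin(9*π*x/4)) v dx.


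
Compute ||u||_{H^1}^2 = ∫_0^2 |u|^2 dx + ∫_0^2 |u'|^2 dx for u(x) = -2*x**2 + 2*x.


||u||_{H^1}^2 = 344/15

The H^1 norm (squared) on an interval (0, L) is
  ||u||_{H^1}^2 = ∫_0^L u(x)^2 dx + ∫_0^L u'(x)^2 dx.
Compute u'(x) = 2 - 4*x.
Then u(x)^2 = 4*x**4 - 8*x**3 + 4*x**2 and u'(x)^2 = 16*x**2 - 16*x + 4.
Integrate each monomial from 0 to 2 using ∫_0^2 c·x^n dx = c·2^(n+1)/(n+1):
  ∫_0^2 u(x)^2 dx = ∫_0^2 (4*x^4 - 8*x^3 + 4*x^2) dx. Term by term:
    ∫_0^2 4*x^4 dx = 128/5;  ∫_0^2 -8*x^3 dx = -32;  ∫_0^2 4*x^2 dx = 32/3.
  Sum: 128/5 − 32 + 32/3 = 64/15.
  ∫_0^2 u'(x)^2 dx = ∫_0^2 (16*x^2 - 16*x + 4) dx. Term by term:
    ∫_0^2 16*x^2 dx = 128/3;  ∫_0^2 -16*x dx = -32;  ∫_0^2 4 dx = 8.
  Sum: 128/3 − 32 + 8 = 56/3.
Adding: ||u||_{H^1}^2 = 64/15 + 56/3 = 344/15.


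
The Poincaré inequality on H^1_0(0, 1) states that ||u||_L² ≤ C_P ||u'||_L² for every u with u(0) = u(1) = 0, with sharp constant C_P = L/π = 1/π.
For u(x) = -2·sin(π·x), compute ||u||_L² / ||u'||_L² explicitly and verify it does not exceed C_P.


||u||_L² / ||u'||_L² = 1/π = C_P.

u(x) = -2·sin(π·x), so u'(x) = -2*π*cos(π*x).
Writing u(x) = A·sin(kπx/L) with A = -2 and k = 1, use ∫_0^L sin²(kπx/L) dx = L/2 and ∫_0^L cos²(kπx/L) dx = L/2.
u² = 4·sin²(π·x) and (u')² = 4*π^2·cos²(π·x), and each of sin², cos² integrates to L/2 = 1/2 over (0, 1).
∫_0^1 u² dx = 2, so ||u||_L² = sqrt(2).
∫_0^1 (u')² dx = 2*π^2, so ||u'||_L² = sqrt(2)*π.
Ratio ||u||_L² / ||u'||_L² = 1/π.
Sharp Poincaré constant on H^1_0(0, 1) is C_P = L/π = 1/π, achieved by sin(π·x).
This is the k = 1 eigenfunction (up to amplitude), so the ratio equals the sharp Poincaré constant exactly.


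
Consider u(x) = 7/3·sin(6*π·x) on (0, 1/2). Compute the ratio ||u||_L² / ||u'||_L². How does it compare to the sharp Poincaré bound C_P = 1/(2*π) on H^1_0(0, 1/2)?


||u||_L² / ||u'||_L² = 1/(6*π) < C_P = 1/(2*π).

u(x) = 7/3·sin(6*π·x), so u'(x) = 14*π*cos(6*π*x).
Writing u(x) = A·sin(kπx/L) with A = 7/3 and k = 3, use ∫_0^L sin²(kπx/L) dx = L/2 and ∫_0^L cos²(kπx/L) dx = L/2.
u² = 49/9·sin²(6*π·x) and (u')² = 196*π^2·cos²(6*π·x), and each of sin², cos² integrates to L/2 = 1/4 over (0, 1/2).
∫_0^1/2 u² dx = 49/36, so ||u||_L² = 7/6.
∫_0^1/2 (u')² dx = 49*π^2, so ||u'||_L² = 7*π.
Ratio ||u||_L² / ||u'||_L² = 1/(6*π).
Sharp Poincaré constant on H^1_0(0, 1/2) is C_P = L/π = 1/(2*π), achieved by sin(2*π·x).
This is the k = 3 harmonic; the ratio L/(kπ) is strictly less than C_P = L/π, consistent with the sharp inequality ||u||_L² ≤ C_P ||u'||_L².


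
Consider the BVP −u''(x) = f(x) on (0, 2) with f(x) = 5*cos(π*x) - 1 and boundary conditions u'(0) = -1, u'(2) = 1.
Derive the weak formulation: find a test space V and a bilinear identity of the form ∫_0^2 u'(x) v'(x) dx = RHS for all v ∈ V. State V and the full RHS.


V = H^1(0, 2) (v unrestricted at boundary; u is determined up to an additive constant); weak form: ∫_0^2 u'v' dx = ∫_0^2 (5*cos(π*x) - 1) v dx + v(2) + v(0) for all v ∈ V.

Multiply both sides by a test function v and integrate from 0 to 2:
  ∫_0^2 −u''(x) v(x) dx = ∫_0^2 f(x) v(x) dx.
Integrate the LHS by parts once:
  ∫_0^2 −u'' v dx = −[u'(x) v(x)]_0^2 + ∫_0^2 u'(x) v'(x) dx.
Thus ∫_0^2 u'(x) v'(x) dx = ∫_0^2 f(x) v(x) dx + [u'(x) v(x)]_0^2.
Choose V so that boundary terms are either known or forced to vanish.
u has inhomogeneous Neumann u'(0) = -1, u'(2) = 1. [u' v]_0^2 = (1)·v(2) − (-1)·v(0) = v(2) + v(0). Take V = H^1(0, 2); boundary term becomes part of RHS.
Weak formulation: find u (satisfying any essential BC) such that ∫_0^2 u'(x) v'(x) dx = ∫_0^2 f v dx + v(2) + v(0) for all v ∈ V (Neumann data are natural BCs: they enter the RHS as boundary terms).
Substituting f(x) = 5*cos(π*x) - 1, the right-hand side is ∫_0^2 (5*cos(π*x) - 1) v dx + v(2) + v(0).
Compatibility check (pure Neumann): taking v ≡ 1 ∈ V gives 0 = ∫_0^2 f dx + (1) − (-1), i.e. ∫_0^2 f dx must equal u'(0) − u'(2) = -2. Indeed ∫_0^2 (5*cos(π*x) - 1) dx = -2, so the data are compatible. The solution is then unique only up to an additive constant (fix it e.g. by requiring ∫_0^2 u dx = 0).


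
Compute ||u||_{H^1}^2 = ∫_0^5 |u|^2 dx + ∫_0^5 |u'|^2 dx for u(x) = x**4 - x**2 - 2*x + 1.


||u||_{H^1}^2 = 3178550/9

The H^1 norm (squared) on an interval (0, L) is
  ||u||_{H^1}^2 = ∫_0^L u(x)^2 dx + ∫_0^L u'(x)^2 dx.
Compute u'(x) = 4*x**3 - 2*x - 2.
Then u(x)^2 = x**8 - 2*x**6 - 4*x**5 + 3*x**4 + 4*x**3 + 2*x**2 - 4*x + 1 and u'(x)^2 = 16*x**6 - 16*x**4 - 16*x**3 + 4*x**2 + 8*x + 4.
Integrate each monomial from 0 to 5 using ∫_0^5 c·x^n dx = c·5^(n+1)/(n+1):
  ∫_0^5 u(x)^2 dx = ∫_0^5 (x^8 - 2*x^6 - 4*x^5 + 3*x^4 + 4*x^3 + 2*x^2 - 4*x + 1) dx. Term by term:
    ∫_0^5 x^8 dx = 1953125/9;  ∫_0^5 -2*x^6 dx = -156250/7;  ∫_0^5 -4*x^5 dx = -31250/3;
    ∫_0^5 3*x^4 dx = 1875;  ∫_0^5 4*x^3 dx = 625;  ∫_0^5 2*x^2 dx = 250/3;
    ∫_0^5 -4*x dx = -50;  ∫_0^5 1 dx = 5.
  Sum: 1953125/9 − 156250/7 − 31250/3 + 1875 + 625 + 250/3 − 50 + 5 = 11769290/63.
  ∫_0^5 u'(x)^2 dx = ∫_0^5 (16*x^6 - 16*x^4 - 16*x^3 + 4*x^2 + 8*x + 4) dx. Term by term:
    ∫_0^5 16*x^6 dx = 1250000/7;  ∫_0^5 -16*x^4 dx = -10000;  ∫_0^5 -16*x^3 dx = -2500;
    ∫_0^5 4*x^2 dx = 500/3;  ∫_0^5 8*x dx = 100;  ∫_0^5 4 dx = 20.
  Sum: 1250000/7 − 10000 − 2500 + 500/3 + 100 + 20 = 3493520/21.
Adding: ||u||_{H^1}^2 = 11769290/63 + 3493520/21 = 3178550/9.


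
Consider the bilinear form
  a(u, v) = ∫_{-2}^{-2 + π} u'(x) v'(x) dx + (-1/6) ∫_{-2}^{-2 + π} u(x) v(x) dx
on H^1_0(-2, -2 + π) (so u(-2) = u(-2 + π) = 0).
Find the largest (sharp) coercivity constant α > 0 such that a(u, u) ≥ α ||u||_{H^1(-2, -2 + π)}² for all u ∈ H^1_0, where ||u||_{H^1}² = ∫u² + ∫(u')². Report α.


α = 5/12

Coercivity of a(·,·) on H^1_0(-2, -2 + π) means a(u, u) ≥ α ||u||_{H^1}² for every u ∈ H^1_0.
The interval has length L = π, and Poincaré/coercivity depend only on L. Here a(u, u) = ∫(u')² + (-1/6)·∫u².
Here c = -1/6 < 0 with |c| < (π/L)² = 1, so coercivity still holds. The condition a(u,u) ≥ α||u||_{H^1}² reads (1−α)∫(u')² ≥ (α−c)∫u². Any admissible α is ≤ 1 (rapidly oscillating u have ∫u²/∫(u')² → 0), and α = 1 would force 0 ≥ (1−c)∫u², impossible since c < 1; so 1−α > 0. By the sharp Poincaré inequality on H^1_0 of an interval of length L, ∫(u')² ≥ (π/L)²∫u² with equality for the first sine mode sin(π(x−x₀)/L) (x₀ the left endpoint), so the inequality holds for all u iff (1−α)(π/L)² ≥ α − c, i.e. α ≤ ((π/L)² + c)/((π/L)² + 1) = (1 + c(L/π)²)/(1 + (L/π)²). (Direct route, valid since c ≤ 0: Poincaré gives c∫u² ≥ c(L/π)²∫(u')², so a(u,u) ≥ (1 + c(L/π)²)∫(u')², while ||u||_{H^1}² ≤ (1 + (L/π)²)∫(u')²; dividing yields the same α.) With (π/L)² = 1 and c = -1/6, the largest admissible constant is α = ((π/L)² + c)/((π/L)² + 1).
Simplifying, α = 5/12.


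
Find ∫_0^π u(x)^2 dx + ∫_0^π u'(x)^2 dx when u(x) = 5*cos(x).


||u||_{H^1(0,π)}^2 = 25*π

u'(x) = -5*sin(x).
Expand u² and (u')² and integrate term by term on (0, π), using: for integers n ≥ 1, ∫_0^π sin²(nx) dx = ∫_0^π cos²(nx) dx = π/2; for n ≠ n', ∫_0^π sin(nx)sin(n'x) dx = ∫_0^π cos(nx)cos(n'x) dx = 0; and by product-to-sum, ∫_0^π sin(nx)cos(n'x) dx = ½∫_0^π [sin((n+n')x) + sin((n−n')x)] dx, which is 0 when n+n' is even and 2n/(n²−n'²) when n+n' is odd (it need not vanish on (0, π)).
  u² squared terms: (5)²·∫cos(x)² dx = 25·π/2 = 25*π/2.
  So ∫_0^π u² dx = 25*π/2.
  (u')² squared terms: (-5)²·∫sin(x)² dx = 25·π/2 = 25*π/2.
  So ∫_0^π (u')² dx = 25*π/2.
||u||_{H^1}^2 = (25*π/2) + (25*π/2) = 25*π.


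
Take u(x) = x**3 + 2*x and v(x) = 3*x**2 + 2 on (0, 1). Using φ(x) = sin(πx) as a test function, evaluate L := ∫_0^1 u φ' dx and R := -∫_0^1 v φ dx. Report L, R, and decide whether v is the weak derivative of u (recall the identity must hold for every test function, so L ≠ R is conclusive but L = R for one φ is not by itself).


LHS = -7/π + 12/π^3, RHS = -7/π + 12/π^3. Yes, v = u' weakly.

u(x) = x**3 + 2*x, classical derivative u'(x) = 3*x**2 + 2.
φ(x) = sin(πx), so φ'(x) = π*cos(π*x).
Note φ(0) = φ(1) = 0, so the boundary term u·φ vanishes.
LHS = ∫_0^1 u(x) φ'(x) dx = ∫_0^1 (π*x^3*cos(π*x) + 2*π*x*cos(π*x)) dx. Term by term:
  ∫_0^1 π*x^3*cos(π*x) dx = -3/π + 12/π^3;  ∫_0^1 2*π*x*cos(π*x) dx = -4/π.
Sum: -3/π + 12/π^3 − 4/π = -7/π + 12/π^3.
So LHS = -7/π + 12/π^3.
∫_0^1 v(x) φ(x) dx = ∫_0^1 (3*x^2*sin(π*x) + 2*sin(π*x)) dx. Term by term:
  ∫_0^1 2*sin(π*x) dx = 4/π;  ∫_0^1 3*x^2*sin(π*x) dx = -12/π^3 + 3/π.
Sum: 4/π + -12/π^3 + 3/π = -12/π^3 + 7/π.
So RHS = -∫_0^1 v(x) φ(x) dx = -7/π + 12/π^3.
LHS = RHS, so the identity holds for this test φ.
Moreover u is smooth here and v(x) = u'(x) = 3*x**2 + 2 pointwise, so the identity holds for every test function. Hence v is the weak derivative of u.


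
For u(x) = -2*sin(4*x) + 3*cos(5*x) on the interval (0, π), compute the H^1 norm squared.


||u||_{H^1(0,π)}^2 = 832/3 + 151*π

u'(x) = -15*sin(5*x) - 8*cos(4*x).
Expand u² and (u')² and integrate term by term on (0, π), using: for integers n ≥ 1, ∫_0^π sin²(nx) dx = ∫_0^π cos²(nx) dx = π/2; for n ≠ n', ∫_0^π sin(nx)sin(n'x) dx = ∫_0^π cos(nx)cos(n'x) dx = 0; and by product-to-sum, ∫_0^π sin(nx)cos(n'x) dx = ½∫_0^π [sin((n+n')x) + sin((n−n')x)] dx, which is 0 when n+n' is even and 2n/(n²−n'²) when n+n' is odd (it need not vanish on (0, π)).
  u² squared terms: (-2)²·∫sin(4x)² dx = 4·π/2 = 2*π;  (3)²·∫cos(5x)² dx = 9·π/2 = 9*π/2.
  u² cross terms: 2·(-2)·(3)·∫sin(4x)·cos(5x) dx = -12·(-8/9) = 32/3.
  So ∫_0^π u² dx = 2*π + 9*π/2 + 32/3 = 32/3 + 13*π/2.
  (u')² squared terms: (-15)²·∫sin(5x)² dx = 225·π/2 = 225*π/2;  (-8)²·∫cos(4x)² dx = 64·π/2 = 32*π.
  (u')² cross terms: 2·(-15)·(-8)·∫sin(5x)·cos(4x) dx = 240·(10/9) = 800/3.
  So ∫_0^π (u')² dx = 225*π/2 + 32*π + 800/3 = 800/3 + 289*π/2.
||u||_{H^1}^2 = (32/3 + 13*π/2) + (800/3 + 289*π/2) = 832/3 + 151*π.


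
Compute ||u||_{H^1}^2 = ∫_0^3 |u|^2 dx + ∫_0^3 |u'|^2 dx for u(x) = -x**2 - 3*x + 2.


||u||_{H^1}^2 = 2901/10

The H^1 norm (squared) on an interval (0, L) is
  ||u||_{H^1}^2 = ∫_0^L u(x)^2 dx + ∫_0^L u'(x)^2 dx.
Compute u'(x) = -2*x - 3.
Then u(x)^2 = x**4 + 6*x**3 + 5*x**2 - 12*x + 4 and u'(x)^2 = 4*x**2 + 12*x + 9.
Integrate each monomial from 0 to 3 using ∫_0^3 c·x^n dx = c·3^(n+1)/(n+1):
  ∫_0^3 u(x)^2 dx = ∫_0^3 (x^4 + 6*x^3 + 5*x^2 - 12*x + 4) dx. Term by term:
    ∫_0^3 x^4 dx = 243/5;  ∫_0^3 6*x^3 dx = 243/2;  ∫_0^3 5*x^2 dx = 45;
    ∫_0^3 -12*x dx = -54;  ∫_0^3 4 dx = 12.
  Sum: 243/5 + 243/2 + 45 − 54 + 12 = 1731/10.
  ∫_0^3 u'(x)^2 dx = ∫_0^3 (4*x^2 + 12*x + 9) dx. Term by term:
    ∫_0^3 4*x^2 dx = 36;  ∫_0^3 12*x dx = 54;  ∫_0^3 9 dx = 27.
  Sum: 36 + 54 + 27 = 117.
Adding: ||u||_{H^1}^2 = 1731/10 + 117 = 2901/10.


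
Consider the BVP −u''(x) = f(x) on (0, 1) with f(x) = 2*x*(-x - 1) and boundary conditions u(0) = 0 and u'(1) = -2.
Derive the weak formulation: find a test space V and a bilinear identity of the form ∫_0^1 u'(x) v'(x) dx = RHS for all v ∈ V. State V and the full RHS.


V = {v ∈ H^1(0, 1) : v(0) = 0} (test functions vanish at x = 0 where u is specified); weak form: ∫_0^1 u'v' dx = ∫_0^1 (2*x*(-x - 1)) v dx − 2·v(1) for all v ∈ V.

Multiply both sides by a test function v and integrate from 0 to 1:
  ∫_0^1 −u''(x) v(x) dx = ∫_0^1 f(x) v(x) dx.
Integrate the LHS by parts once:
  ∫_0^1 −u'' v dx = −[u'(x) v(x)]_0^1 + ∫_0^1 u'(x) v'(x) dx.
Thus ∫_0^1 u'(x) v'(x) dx = ∫_0^1 f(x) v(x) dx + [u'(x) v(x)]_0^1.
Choose V so that boundary terms are either known or forced to vanish.
Mixed BC: u(0) = 0 (Dirichlet) and u'(1) = -2 (Neumann). Define V = {v ∈ H^1(0, 1) : v(0) = 0}. Then [u' v]_0^1 = u'(1)·v(1) − u'(0)·0 = − 2·v(1).
Weak formulation: find u (satisfying any essential BC) such that ∫_0^1 u'(x) v'(x) dx = ∫_0^1 f v dx − 2·v(1) for all v ∈ V (Dirichlet at 0 absorbed into V; Neumann datum at x = 1 contributes the boundary term).
Substituting f(x) = 2*x*(-x - 1), the right-hand side is ∫_0^1 (2*x*(-x - 1)) v dx − 2·v(1).


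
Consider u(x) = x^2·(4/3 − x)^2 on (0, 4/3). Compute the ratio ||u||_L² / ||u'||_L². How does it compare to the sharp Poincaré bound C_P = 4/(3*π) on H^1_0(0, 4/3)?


||u||_L² / ||u'||_L² = 2*sqrt(3)/9 < C_P = 4/(3*π).

u(x) = x^2·(4/3 − x)^2, so u'(x) = 4*x*(3*x - 4)*(3*x - 2)/9.
u(x) = x^2·(4/3 − x)^2 vanishes at x = 0 and x = 4/3, so u ∈ H^1_0(0, 4/3). Differentiate via the product rule and integrate the resulting polynomials term by term.
  ∫_0^4/3 u² dx = ∫_0^4/3 (x^8 - 16*x^7/3 + 32*x^6/3 - 256*x^5/27 + 256*x^4/81) dx. Term by term:
    ∫_0^4/3 x^8 dx = 262144/177147;  ∫_0^4/3 -16*x^7/3 dx = -131072/19683;  ∫_0^4/3 32*x^6/3 dx = 524288/45927;
    ∫_0^4/3 -256*x^5/27 dx = -524288/59049;  ∫_0^4/3 256*x^4/81 dx = 262144/98415.
  Sum: 262144/177147 − 131072/19683 + 524288/45927 − 524288/59049 + 262144/98415 = 131072/6200145.
  ∫_0^4/3 (u')² dx = ∫_0^4/3 (16*x^6 - 64*x^5 + 832*x^4/9 - 512*x^3/9 + 1024*x^2/81) dx. Term by term:
    ∫_0^4/3 16*x^6 dx = 262144/15309;  ∫_0^4/3 -64*x^5 dx = -131072/2187;  ∫_0^4/3 832*x^4/9 dx = 851968/10935;
    ∫_0^4/3 -512*x^3/9 dx = -32768/729;  ∫_0^4/3 1024*x^2/81 dx = 65536/6561.
  Sum: 262144/15309 − 131072/2187 + 851968/10935 − 32768/729 + 65536/6561 = 32768/229635.
∫_0^4/3 u² dx = 131072/6200145, so ||u||_L² = 256*sqrt(210)/25515.
∫_0^4/3 (u')² dx = 32768/229635, so ||u'||_L² = 128*sqrt(70)/2835.
Ratio ||u||_L² / ||u'||_L² = 2*sqrt(3)/9.
Sharp Poincaré constant on H^1_0(0, 4/3) is C_P = L/π = 4/(3*π), achieved by sin(3*π/4·x).
A polynomial bump cannot attain the sharp Poincaré constant (only the first sine eigenfunction does), so the ratio is strictly less than C_P, consistent with ||u||_L² ≤ C_P ||u'||_L².


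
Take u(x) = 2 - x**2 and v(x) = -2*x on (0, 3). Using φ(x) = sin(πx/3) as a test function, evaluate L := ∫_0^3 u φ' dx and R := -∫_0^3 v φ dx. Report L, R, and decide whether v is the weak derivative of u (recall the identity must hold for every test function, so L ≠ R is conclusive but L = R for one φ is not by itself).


LHS = 18/π, RHS = 18/π. Yes, v = u' weakly.

u(x) = 2 - x**2, classical derivative u'(x) = -2*x.
φ(x) = sin(πx/3), so φ'(x) = π*cos(π*x/3)/3.
Note φ(0) = φ(3) = 0, so the boundary term u·φ vanishes.
LHS = ∫_0^3 u(x) φ'(x) dx = ∫_0^3 (-π*x^2*cos(π*x/3)/3 + 2*π*cos(π*x/3)/3) dx. Term by term:
  ∫_0^3 2*π*cos(π*x/3)/3 dx = 0;  ∫_0^3 -π*x^2*cos(π*x/3)/3 dx = 18/π.
Sum: 0 + 18/π = 18/π.
So LHS = 18/π.
∫_0^3 v(x) φ(x) dx = ∫_0^3 (-2*x*sin(π*x/3)) dx. Term by term:
  ∫_0^3 -2*x*sin(π*x/3) dx = -18/π.
So RHS = -∫_0^3 v(x) φ(x) dx = 18/π.
LHS = RHS, so the identity holds for this test φ.
Moreover u is smooth here and v(x) = u'(x) = -2*x pointwise, so the identity holds for every test function. Hence v is the weak derivative of u.
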